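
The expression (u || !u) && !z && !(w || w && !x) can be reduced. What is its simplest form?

!z && !w

(u || !u) && !z && !(w || w && !x)
= (u || !u) && !z && !w   [absorption]
= !z && !w   [complement / identity]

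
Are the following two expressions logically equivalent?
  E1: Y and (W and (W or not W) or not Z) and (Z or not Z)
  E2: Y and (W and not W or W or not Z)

E1: Y and (W and (W or not W) or not Z) and (Z or not Z)
    = Y and (W and (W or not W) or not Z)   — complement / identity
    = Y and (W or not Z)   — complement / identity
E2: Y and (W and not W or W or not Z)
    = Y and (W or not Z)   — complement / identity
Both reduce to Y and (W or not Z), so they are equivalent.

Yes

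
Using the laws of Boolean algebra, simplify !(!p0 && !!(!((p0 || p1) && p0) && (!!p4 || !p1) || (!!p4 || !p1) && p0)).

!(!p0 && !!(!((p0 || p1) && p0) && (!!p4 || !p1) || (!!p4 || !p1) && p0))
= p0 || !(!((p0 || p1) && p0) && (!!p4 || !p1) || (!!p4 || !p1) && p0)   (De Morgan)
= p0 || !(!p0 && (!!p4 || !p1) || (!!p4 || !p1) && p0)   (absorption)
= p0 || !(!!p4 || !p1)   (distribution)
= p0 || !p4 && p1   (De Morgan)

p0 || !p4 && p1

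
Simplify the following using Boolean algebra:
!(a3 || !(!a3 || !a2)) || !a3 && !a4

!(a3 || !(!a3 || !a2)) || !a3 && !a4
= !(a3 || a3 && a2) || !a3 && !a4   — De Morgan
= !a3 || !a3 && !a4   — absorption
= !a3   — absorption

!a3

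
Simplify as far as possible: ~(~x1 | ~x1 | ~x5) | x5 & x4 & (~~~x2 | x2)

~(~x1 | ~x1 | ~x5) | x5 & x4 & (~~~x2 | x2)
= ~(~x1 | ~x5) | x5 & x4 & (~~~x2 | x2)   (idempotence)
= ~(~x1 | ~x5) | x5 & x4 & (~x2 | x2)   (double negation)
= ~(~x1 | ~x5) | x5 & x4   (complement / identity)
= x1 & x5 | x5 & x4   (De Morgan)
= (x1 | x4) & x5   (distribution)

(x1 | x4) & x5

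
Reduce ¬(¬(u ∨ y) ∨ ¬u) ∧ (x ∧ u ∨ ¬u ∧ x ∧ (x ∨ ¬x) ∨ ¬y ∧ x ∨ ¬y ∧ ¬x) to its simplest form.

¬(¬(u ∨ y) ∨ ¬u) ∧ (x ∧ u ∨ ¬u ∧ x ∧ (x ∨ ¬x) ∨ ¬y ∧ x ∨ ¬y ∧ ¬x)
= (u ∨ y) ∧ u ∧ (x ∧ u ∨ ¬u ∧ x ∧ (x ∨ ¬x) ∨ ¬y ∧ x ∨ ¬y ∧ ¬x)   (De Morgan)
= (u ∨ y) ∧ u ∧ (x ∧ u ∨ ¬u ∧ x ∨ ¬y ∧ x ∨ ¬y ∧ ¬x)   (complement / identity)
= (u ∨ y) ∧ u ∧ (x ∧ u ∨ ¬u ∧ x ∨ ¬y)   (distribution)
= u ∧ (x ∧ u ∨ ¬u ∧ x ∨ ¬y)   (absorption)
= u ∧ (x ∨ ¬y)   (distribution)

u ∧ (x ∨ ¬y)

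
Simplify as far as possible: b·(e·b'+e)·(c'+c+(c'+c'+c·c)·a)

b·(e·b'+e)·(c'+c+(c'+c'+c·c)·a)
= b·e·(c'+c+(c'+c'+c·c)·a)   — absorption
= b·e·(c'+c+(c'+c'+c)·a)   — idempotence
= b·e·(c'+c+(c'+c)·a)   — idempotence
= b·e·(c'+c)   — absorption
= b·e   — complement / identity

b·e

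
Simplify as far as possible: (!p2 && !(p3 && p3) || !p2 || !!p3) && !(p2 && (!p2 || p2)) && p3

(!p2 && !(p3 && p3) || !p2 || !!p3) && !(p2 && (!p2 || p2)) && p3
= (!p2 && !(p3 && p3) || !p2 || !!p3) && !p2 && p3
= (!p2 && !p3 || !p2 || !!p3) && !p2 && p3
= (!p2 || !!p3) && !p2 && p3
= (!p2 || p3) && !p2 && p3
= !p2 && p3

!p2 && p3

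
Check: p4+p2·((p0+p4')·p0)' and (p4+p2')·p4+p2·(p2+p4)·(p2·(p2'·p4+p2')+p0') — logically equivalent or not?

Yes

E1: p4+p2·((p0+p4')·p0)'
    = p4+p2·p0'   — absorption
E2: (p4+p2')·p4+p2·(p2+p4)·(p2·(p2'·p4+p2')+p0')
    = (p4+p2')·p4+p2·(p2+p4)·(p2·p2'+p0')   — absorption
    = (p4+p2')·p4+p2·(p2+p4)·p0'   — complement / identity
    = (p4+p2')·p4+p2·p0'   — absorption
    = p4+p2·p0'   — absorption
Both reduce to p4+p2·p0', so they are equivalent.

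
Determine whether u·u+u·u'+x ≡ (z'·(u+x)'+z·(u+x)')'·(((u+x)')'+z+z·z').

E1: u·u+u·u'+x
    = u+x   (distribution)
E2: (z'·(u+x)'+z·(u+x)')'·(((u+x)')'+z+z·z')
    = ((u+x)')'·(((u+x)')'+z+z·z')   (distribution)
    = ((u+x)')'·(((u+x)')'+z)   (complement / identity)
    = ((u+x)')'   (absorption)
    = u+x   (double negation)
Both reduce to u+x, so they are equivalent.

Yes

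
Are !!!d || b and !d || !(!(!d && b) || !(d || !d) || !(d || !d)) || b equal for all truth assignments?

Yes

E1: !!!d || b
    = !d || b
E2: !d || !(!(!d && b) || !(d || !d) || !(d || !d)) || b
    = !d || !(!(!d && b) || !(d || !d)) || b
    = !d || !d && b && (d || !d) || b
    = !d || !d && b || b
    = !d || b
Both reduce to !d || b, so they are equivalent.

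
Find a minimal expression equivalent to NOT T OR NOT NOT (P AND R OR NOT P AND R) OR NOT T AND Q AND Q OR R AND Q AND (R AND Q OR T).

NOT T OR R

NOT T OR NOT NOT (P AND R OR NOT P AND R) OR NOT T AND Q AND Q OR R AND Q AND (R AND Q OR T)
= NOT T OR NOT NOT (P AND R OR NOT P AND R) OR NOT T AND Q OR R AND Q AND (R AND Q OR T)   (idempotence)
= NOT T OR NOT NOT R OR NOT T AND Q OR R AND Q AND (R AND Q OR T)   (distribution)
= NOT T OR R OR NOT T AND Q OR R AND Q AND (R AND Q OR T)   (double negation)
= NOT T OR R OR NOT T AND Q OR R AND Q   (absorption)
= NOT T OR R OR (NOT T OR R) AND Q   (distribution)
= NOT T OR R   (absorption)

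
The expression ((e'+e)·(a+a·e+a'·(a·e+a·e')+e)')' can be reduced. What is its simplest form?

((e'+e)·(a+a·e+a'·(a·e+a·e')+e)')'
= ((a+a·e+a'·(a·e+a·e')+e)')'   [complement / identity]
= ((a+a·e+a'·a+e)')'   [distribution]
= a+a·e+a'·a+e   [double negation]
= a+a·e+e   [complement / identity]
= a+e   [absorption]

a+e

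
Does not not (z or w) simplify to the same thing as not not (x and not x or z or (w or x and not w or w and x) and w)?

Yes

E1: not not (z or w)
    = z or w   — double negation
E2: not not (x and not x or z or (w or x and not w or w and x) and w)
    = not not (z or (w or x and not w or w and x) and w)   — complement / identity
    = not not (z or (w or x) and w)   — distribution
    = not not (z or w)   — absorption
    = z or w   — double negation
Both reduce to z or w, so they are equivalent.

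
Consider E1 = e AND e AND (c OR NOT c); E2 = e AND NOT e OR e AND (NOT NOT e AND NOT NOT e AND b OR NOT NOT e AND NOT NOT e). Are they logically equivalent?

Yes

E1: e AND e AND (c OR NOT c)
    = e AND (c OR NOT c)   — idempotence
    = e   — complement / identity
E2: e AND NOT e OR e AND (NOT NOT e AND NOT NOT e AND b OR NOT NOT e AND NOT NOT e)
    = e AND NOT e OR e AND NOT NOT e AND NOT NOT e   — absorption
    = e AND NOT e OR e AND NOT NOT e   — idempotence
    = e AND NOT e OR e AND e   — double negation
    = e   — distribution
Both reduce to e, so they are equivalent.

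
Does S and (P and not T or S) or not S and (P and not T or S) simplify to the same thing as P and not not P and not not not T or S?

Yes

E1: S and (P and not T or S) or not S and (P and not T or S)
    = P and not T or S
E2: P and not not P and not not not T or S
    = P and not not P and not T or S
    = P and P and not T or S
    = P and not T or S
Both reduce to P and not T or S, so they are equivalent.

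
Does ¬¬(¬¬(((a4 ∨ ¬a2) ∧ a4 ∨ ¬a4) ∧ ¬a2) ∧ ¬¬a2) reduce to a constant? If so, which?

¬¬(¬¬(((a4 ∨ ¬a2) ∧ a4 ∨ ¬a4) ∧ ¬a2) ∧ ¬¬a2)
= ¬(¬(((a4 ∨ ¬a2) ∧ a4 ∨ ¬a4) ∧ ¬a2) ∨ ¬a2)   (De Morgan)
= ¬(¬((a4 ∨ ¬a4) ∧ ¬a2) ∨ ¬a2)   (absorption)
= (a4 ∨ ¬a4) ∧ ¬a2 ∧ a2   (De Morgan)
= ¬a2 ∧ a2   (complement / identity)
= False   (complement)

yes, False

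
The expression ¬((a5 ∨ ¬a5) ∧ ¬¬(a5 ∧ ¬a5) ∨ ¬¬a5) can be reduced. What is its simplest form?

¬((a5 ∨ ¬a5) ∧ ¬¬(a5 ∧ ¬a5) ∨ ¬¬a5)
= ¬((a5 ∨ ¬a5) ∧ a5 ∧ ¬a5 ∨ ¬¬a5)
= ¬(a5 ∧ ¬a5 ∨ ¬¬a5)
= ¬¬¬a5
= ¬a5

¬a5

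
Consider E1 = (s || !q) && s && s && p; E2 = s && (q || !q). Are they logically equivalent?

No

E1: (s || !q) && s && s && p
    = (s || !q) && s && p
    = s && p
E2: s && (q || !q)
    = s
These differ: at p=0, q=0, s=1, E1 = 0 but E2 = 1.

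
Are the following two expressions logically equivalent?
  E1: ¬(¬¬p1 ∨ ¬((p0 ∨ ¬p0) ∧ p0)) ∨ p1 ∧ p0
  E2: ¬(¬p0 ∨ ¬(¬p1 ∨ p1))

E1: ¬(¬¬p1 ∨ ¬((p0 ∨ ¬p0) ∧ p0)) ∨ p1 ∧ p0
    = ¬(¬¬p1 ∨ ¬p0) ∨ p1 ∧ p0   [complement / identity]
    = ¬p1 ∧ p0 ∨ p1 ∧ p0   [De Morgan]
    = p0   [distribution]
E2: ¬(¬p0 ∨ ¬(¬p1 ∨ p1))
    = p0 ∧ (¬p1 ∨ p1)   [De Morgan]
    = p0   [complement / identity]
Both reduce to p0, so they are equivalent.

Yes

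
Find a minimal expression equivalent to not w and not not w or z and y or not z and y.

y

not w and not not w or z and y or not z and y
= not w and w or z and y or not z and y   (double negation)
= z and y or not z and y   (complement / identity)
= y   (distribution)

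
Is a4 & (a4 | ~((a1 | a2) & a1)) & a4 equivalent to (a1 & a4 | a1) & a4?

No

E1: a4 & (a4 | ~((a1 | a2) & a1)) & a4
    = a4 & (a4 | ~a1) & a4
    = a4 & a4
    = a4
E2: (a1 & a4 | a1) & a4
    = a1 & a4
These differ: at a1=0, a2=0, a4=1, E1 = 1 but E2 = 0.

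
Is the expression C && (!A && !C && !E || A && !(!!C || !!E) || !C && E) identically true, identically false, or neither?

C && (!A && !C && !E || A && !(!!C || !!E) || !C && E)
= C && (!A && !C && !E || A && !C && !E || !C && E)
= C && (!C && !E || !C && E)
= C && !C
= false

identically false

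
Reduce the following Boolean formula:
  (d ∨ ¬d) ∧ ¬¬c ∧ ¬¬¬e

c ∧ ¬e

(d ∨ ¬d) ∧ ¬¬c ∧ ¬¬¬e
= (d ∨ ¬d) ∧ ¬¬c ∧ ¬e   (double negation)
= (d ∨ ¬d) ∧ c ∧ ¬e   (double negation)
= c ∧ ¬e   (complement / identity)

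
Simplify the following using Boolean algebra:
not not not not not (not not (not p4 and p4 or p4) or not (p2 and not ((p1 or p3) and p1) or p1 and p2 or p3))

not not not not not (not not (not p4 and p4 or p4) or not (p2 and not ((p1 or p3) and p1) or p1 and p2 or p3))
= not not not (not not (not p4 and p4 or p4) or not (p2 and not ((p1 or p3) and p1) or p1 and p2 or p3))
= not not not (not not p4 or not (p2 and not ((p1 or p3) and p1) or p1 and p2 or p3))
= not (not not p4 or not (p2 and not ((p1 or p3) and p1) or p1 and p2 or p3))
= not (not not p4 or not (p2 and not p1 or p1 and p2 or p3))
= not (not not p4 or not (p2 or p3))
= not p4 and (p2 or p3)

not p4 and (p2 or p3)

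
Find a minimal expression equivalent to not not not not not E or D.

not not not not not E or D
= not not not E or D   [double negation]
= not E or D   [double negation]

not E or D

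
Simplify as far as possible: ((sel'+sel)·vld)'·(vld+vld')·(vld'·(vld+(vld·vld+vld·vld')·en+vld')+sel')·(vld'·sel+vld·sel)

vld'·sel

((sel'+sel)·vld)'·(vld+vld')·(vld'·(vld+(vld·vld+vld·vld')·en+vld')+sel')·(vld'·sel+vld·sel)
= vld'·(vld+vld')·(vld'·(vld+(vld·vld+vld·vld')·en+vld')+sel')·(vld'·sel+vld·sel)
= vld'·(vld+vld')·(vld'·(vld+vld·en+vld')+sel')·(vld'·sel+vld·sel)
= vld'·(vld+vld')·(vld'·(vld+vld')+sel')·(vld'·sel+vld·sel)
= vld'·(vld+vld')·(vld'·(vld+vld')+sel')·sel
= vld'·(vld+vld')·sel
= vld'·sel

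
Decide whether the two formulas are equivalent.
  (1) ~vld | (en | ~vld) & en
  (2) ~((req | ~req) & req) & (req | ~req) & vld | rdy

No

E1: ~vld | (en | ~vld) & en
    = ~vld | en
E2: ~((req | ~req) & req) & (req | ~req) & vld | rdy
    = ~((req | ~req) & req) & vld | rdy
    = ~req & vld | rdy
These differ: at en=0, rdy=0, req=1, vld=0, E1 = 1 but E2 = 0.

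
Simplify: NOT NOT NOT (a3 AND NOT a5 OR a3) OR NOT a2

NOT NOT NOT (a3 AND NOT a5 OR a3) OR NOT a2
= NOT NOT NOT a3 OR NOT a2   (absorption)
= NOT a3 OR NOT a2   (double negation)

NOT a3 OR NOT a2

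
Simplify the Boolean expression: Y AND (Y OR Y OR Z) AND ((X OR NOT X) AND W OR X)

Y AND (Y OR Y OR Z) AND ((X OR NOT X) AND W OR X)
= Y AND (Y OR Z) AND ((X OR NOT X) AND W OR X)
= Y AND (Y OR Z) AND (W OR X)
= Y AND (W OR X)

Y AND (W OR X)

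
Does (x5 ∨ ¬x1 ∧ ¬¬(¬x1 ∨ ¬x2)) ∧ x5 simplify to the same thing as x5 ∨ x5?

E1: (x5 ∨ ¬x1 ∧ ¬¬(¬x1 ∨ ¬x2)) ∧ x5
    = (x5 ∨ ¬x1 ∧ (¬x1 ∨ ¬x2)) ∧ x5   [double negation]
    = (x5 ∨ ¬x1) ∧ x5   [absorption]
    = x5   [absorption]
E2: x5 ∨ x5
    = x5   [idempotence]
Both reduce to x5, so they are equivalent.

Yes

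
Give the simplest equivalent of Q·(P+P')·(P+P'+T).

Q

Q·(P+P')·(P+P'+T)
= Q·(P+P')
= Q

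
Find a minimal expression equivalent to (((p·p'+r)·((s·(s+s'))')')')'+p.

r·s+p

(((p·p'+r)·((s·(s+s'))')')')'+p
= (((p·p'+r)·s·(s+s'))')'+p   — double negation
= ((r·s·(s+s'))')'+p   — complement / identity
= ((r·s)')'+p   — complement / identity
= r·s+p   — double negation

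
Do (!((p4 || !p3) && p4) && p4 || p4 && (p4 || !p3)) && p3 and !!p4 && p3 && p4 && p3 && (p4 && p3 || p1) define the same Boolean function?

E1: (!((p4 || !p3) && p4) && p4 || p4 && (p4 || !p3)) && p3
    = (!p4 && p4 || p4 && (p4 || !p3)) && p3   (absorption)
    = (!p4 && p4 || p4) && p3   (absorption)
    = p4 && p3   (complement / identity)
E2: !!p4 && p3 && p4 && p3 && (p4 && p3 || p1)
    = p4 && p3 && p4 && p3 && (p4 && p3 || p1)   (double negation)
    = p4 && p3 && (p4 && p3 || p1)   (idempotence)
    = p4 && p3   (absorption)
Both reduce to p4 && p3, so they are equivalent.

Yes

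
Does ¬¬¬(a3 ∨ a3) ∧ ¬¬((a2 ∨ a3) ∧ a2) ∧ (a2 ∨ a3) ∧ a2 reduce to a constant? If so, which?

¬¬¬(a3 ∨ a3) ∧ ¬¬((a2 ∨ a3) ∧ a2) ∧ (a2 ∨ a3) ∧ a2
= ¬¬¬(a3 ∨ a3) ∧ (a2 ∨ a3) ∧ a2 ∧ (a2 ∨ a3) ∧ a2   (double negation)
= ¬¬¬(a3 ∨ a3) ∧ (a2 ∨ a3) ∧ a2   (idempotence)
= ¬(a3 ∨ a3) ∧ (a2 ∨ a3) ∧ a2   (double negation)
= ¬(a3 ∨ a3) ∧ a2   (absorption)
= ¬a3 ∧ a2   (idempotence)
This depends on a2, a3, so it is not a constant.

no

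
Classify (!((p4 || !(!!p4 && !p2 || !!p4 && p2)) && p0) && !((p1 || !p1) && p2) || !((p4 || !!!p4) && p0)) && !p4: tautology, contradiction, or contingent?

(!((p4 || !(!!p4 && !p2 || !!p4 && p2)) && p0) && !((p1 || !p1) && p2) || !((p4 || !!!p4) && p0)) && !p4
= (!((p4 || !!!p4) && p0) && !((p1 || !p1) && p2) || !((p4 || !!!p4) && p0)) && !p4   (distribution)
= (!((p4 || !!!p4) && p0) && !p2 || !((p4 || !!!p4) && p0)) && !p4   (complement / identity)
= !((p4 || !!!p4) && p0) && !p4   (absorption)
= !((p4 || !p4) && p0) && !p4   (double negation)
= !p0 && !p4   (complement / identity)
This depends on p0, p4, so it is not a constant.

contingent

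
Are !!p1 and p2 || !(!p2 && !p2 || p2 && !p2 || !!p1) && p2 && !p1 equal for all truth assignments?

No

E1: !!p1
    = p1   [double negation]
E2: p2 || !(!p2 && !p2 || p2 && !p2 || !!p1) && p2 && !p1
    = p2 || !(!p2 || !!p1) && p2 && !p1   [distribution]
    = p2 || p2 && !p1 && p2 && !p1   [De Morgan]
    = p2 || p2 && !p1   [idempotence]
    = p2   [absorption]
These differ: at p1=1, p2=0, E1 = 1 but E2 = 0.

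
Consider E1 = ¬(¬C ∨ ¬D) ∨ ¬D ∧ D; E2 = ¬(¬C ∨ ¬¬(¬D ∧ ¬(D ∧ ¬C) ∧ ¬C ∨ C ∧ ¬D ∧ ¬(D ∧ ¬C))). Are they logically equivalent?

Yes

E1: ¬(¬C ∨ ¬D) ∨ ¬D ∧ D
    = ¬(¬C ∨ ¬D)   [complement / identity]
    = C ∧ D   [De Morgan]
E2: ¬(¬C ∨ ¬¬(¬D ∧ ¬(D ∧ ¬C) ∧ ¬C ∨ C ∧ ¬D ∧ ¬(D ∧ ¬C)))
    = ¬(¬C ∨ ¬¬(¬D ∧ ¬(D ∧ ¬C)))   [distribution]
    = ¬(¬C ∨ ¬(D ∨ D ∧ ¬C))   [De Morgan]
    = ¬(¬C ∨ ¬D)   [absorption]
    = C ∧ D   [De Morgan]
Both reduce to C ∧ D, so they are equivalent.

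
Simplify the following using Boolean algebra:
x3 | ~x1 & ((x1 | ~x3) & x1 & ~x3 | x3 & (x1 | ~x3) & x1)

x3

x3 | ~x1 & ((x1 | ~x3) & x1 & ~x3 | x3 & (x1 | ~x3) & x1)
= x3 | ~x1 & (x1 | ~x3) & x1
= x3 | ~x1 & x1
= x3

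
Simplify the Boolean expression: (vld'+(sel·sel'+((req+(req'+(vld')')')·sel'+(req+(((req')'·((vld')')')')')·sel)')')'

vld·req'

(vld'+(sel·sel'+((req+(req'+(vld')')')·sel'+(req+(((req')'·((vld')')')')')·sel)')')'
= vld·(sel·sel'+((req+(req'+(vld')')')·sel'+(req+(((req')'·((vld')')')')')·sel)')   [De Morgan]
= vld·(sel·sel'+((req+(req'+(vld')')')·sel'+(req+(req'+(vld')')')·sel)')   [De Morgan]
= vld·(sel·sel'+(req+(req'+(vld')')')')   [distribution]
= vld·(sel·sel'+(req+req·vld')')   [De Morgan]
= vld·(req+req·vld')'   [complement / identity]
= vld·req'   [absorption]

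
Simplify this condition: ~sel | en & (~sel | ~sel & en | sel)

~sel | en

~sel | en & (~sel | ~sel & en | sel)
= ~sel | en & (~sel | sel)   [absorption]
= ~sel | en   [complement / identity]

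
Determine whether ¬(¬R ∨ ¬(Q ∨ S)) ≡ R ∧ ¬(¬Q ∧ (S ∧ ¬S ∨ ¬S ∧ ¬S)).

Yes

E1: ¬(¬R ∨ ¬(Q ∨ S))
    = R ∧ (Q ∨ S)
E2: R ∧ ¬(¬Q ∧ (S ∧ ¬S ∨ ¬S ∧ ¬S))
    = R ∧ ¬(¬Q ∧ ¬S)
    = R ∧ (Q ∨ S)
Both reduce to R ∧ (Q ∨ S), so they are equivalent.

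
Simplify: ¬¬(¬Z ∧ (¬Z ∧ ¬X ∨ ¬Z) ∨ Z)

True

¬¬(¬Z ∧ (¬Z ∧ ¬X ∨ ¬Z) ∨ Z)
= ¬¬(¬Z ∧ ¬Z ∨ Z)
= ¬¬(¬Z ∨ Z)
= ¬Z ∨ Z
= True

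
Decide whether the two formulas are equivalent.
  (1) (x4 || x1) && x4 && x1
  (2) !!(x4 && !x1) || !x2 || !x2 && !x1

No

E1: (x4 || x1) && x4 && x1
    = x4 && x1   (absorption)
E2: !!(x4 && !x1) || !x2 || !x2 && !x1
    = x4 && !x1 || !x2 || !x2 && !x1   (double negation)
    = x4 && !x1 || !x2   (absorption)
These differ: at x1=0, x2=0, x4=1, E1 = 0 but E2 = 1.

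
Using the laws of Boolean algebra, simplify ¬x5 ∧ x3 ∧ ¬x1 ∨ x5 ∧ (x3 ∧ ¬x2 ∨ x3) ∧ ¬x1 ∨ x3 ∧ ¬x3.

x3 ∧ ¬x1

¬x5 ∧ x3 ∧ ¬x1 ∨ x5 ∧ (x3 ∧ ¬x2 ∨ x3) ∧ ¬x1 ∨ x3 ∧ ¬x3
= ¬x5 ∧ x3 ∧ ¬x1 ∨ x5 ∧ (x3 ∧ ¬x2 ∨ x3) ∧ ¬x1   (complement / identity)
= ¬x5 ∧ x3 ∧ ¬x1 ∨ x5 ∧ x3 ∧ ¬x1   (absorption)
= x3 ∧ ¬x1   (distribution)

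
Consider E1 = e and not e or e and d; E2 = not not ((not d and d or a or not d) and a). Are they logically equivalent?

No

E1: e and not e or e and d
    = e and d   — complement / identity
E2: not not ((not d and d or a or not d) and a)
    = (not d and d or a or not d) and a   — double negation
    = (a or not d) and a   — complement / identity
    = a   — absorption
These differ: at a=1, d=0, e=0, E1 = 0 but E2 = 1.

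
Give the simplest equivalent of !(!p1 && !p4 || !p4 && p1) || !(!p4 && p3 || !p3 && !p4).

p4

!(!p1 && !p4 || !p4 && p1) || !(!p4 && p3 || !p3 && !p4)
= !(!p1 && !p4 || !p4 && p1) || !!p4   [distribution]
= !!p4 || !!p4   [distribution]
= !!p4   [idempotence]
= p4   [double negation]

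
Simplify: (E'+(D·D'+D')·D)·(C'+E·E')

E'·C'

(E'+(D·D'+D')·D)·(C'+E·E')
= (E'+(D·D'+D')·D)·C'
= (E'+D'·D)·C'
= E'·C'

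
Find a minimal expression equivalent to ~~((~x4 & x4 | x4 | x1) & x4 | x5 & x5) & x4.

~~((~x4 & x4 | x4 | x1) & x4 | x5 & x5) & x4
= ~~((x4 | x1) & x4 | x5 & x5) & x4   [complement / identity]
= ~~(x4 | x5 & x5) & x4   [absorption]
= (x4 | x5 & x5) & x4   [double negation]
= (x4 | x5) & x4   [idempotence]
= x4   [absorption]

x4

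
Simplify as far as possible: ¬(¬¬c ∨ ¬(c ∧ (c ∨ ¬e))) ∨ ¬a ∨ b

¬(¬¬c ∨ ¬(c ∧ (c ∨ ¬e))) ∨ ¬a ∨ b
= ¬(¬¬c ∨ ¬c) ∨ ¬a ∨ b   — absorption
= ¬c ∧ c ∨ ¬a ∨ b   — De Morgan
= ¬a ∨ b   — complement / identity

¬a ∨ b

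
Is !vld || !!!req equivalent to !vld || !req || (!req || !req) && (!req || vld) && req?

Yes

E1: !vld || !!!req
    = !vld || !req   [double negation]
E2: !vld || !req || (!req || !req) && (!req || vld) && req
    = !vld || !req || !req && (!req || vld) && req   [idempotence]
    = !vld || !req || !req && req   [absorption]
    = !vld || !req   [complement / identity]
Both reduce to !vld || !req, so they are equivalent.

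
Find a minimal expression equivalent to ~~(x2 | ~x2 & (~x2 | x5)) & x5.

x5

~~(x2 | ~x2 & (~x2 | x5)) & x5
= ~~(x2 | ~x2) & x5   (absorption)
= (x2 | ~x2) & x5   (double negation)
= x5   (complement / identity)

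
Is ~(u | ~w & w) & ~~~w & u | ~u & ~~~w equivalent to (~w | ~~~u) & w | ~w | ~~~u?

E1: ~(u | ~w & w) & ~~~w & u | ~u & ~~~w
    = ~u & ~~~w & u | ~u & ~~~w
    = ~u & ~~~w
    = ~u & ~w
E2: (~w | ~~~u) & w | ~w | ~~~u
    = ~w | ~~~u
    = ~w | ~u
These differ: at u=1, w=0, E1 = 0 but E2 = 1.

No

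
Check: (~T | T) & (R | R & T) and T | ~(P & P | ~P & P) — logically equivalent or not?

E1: (~T | T) & (R | R & T)
    = (~T | T) & R   [absorption]
    = R   [complement / identity]
E2: T | ~(P & P | ~P & P)
    = T | ~P   [distribution]
These differ: at P=1, R=0, T=1, E1 = 0 but E2 = 1.

No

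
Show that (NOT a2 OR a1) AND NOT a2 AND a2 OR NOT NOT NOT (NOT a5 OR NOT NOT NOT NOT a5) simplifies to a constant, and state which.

(NOT a2 OR a1) AND NOT a2 AND a2 OR NOT NOT NOT (NOT a5 OR NOT NOT NOT NOT a5)
= (NOT a2 OR a1) AND NOT a2 AND a2 OR NOT (NOT a5 OR NOT NOT NOT NOT a5)   — double negation
= (NOT a2 OR a1) AND NOT a2 AND a2 OR NOT (NOT a5 OR NOT NOT a5)   — double negation
= (NOT a2 OR a1) AND NOT a2 AND a2 OR a5 AND NOT a5   — De Morgan
= NOT a2 AND a2 OR a5 AND NOT a5   — absorption
= a5 AND NOT a5   — complement / identity
= FALSE   — complement

FALSE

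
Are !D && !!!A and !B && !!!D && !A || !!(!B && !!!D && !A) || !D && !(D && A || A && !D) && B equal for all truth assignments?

Yes

E1: !D && !!!A
    = !D && !A   [double negation]
E2: !B && !!!D && !A || !!(!B && !!!D && !A) || !D && !(D && A || A && !D) && B
    = !B && !!!D && !A || !!(!B && !!!D && !A) || !D && !A && B   [distribution]
    = !B && !!!D && !A || !B && !!!D && !A || !D && !A && B   [double negation]
    = !B && !!!D && !A || !D && !A && B   [idempotence]
    = !B && !D && !A || !D && !A && B   [double negation]
    = !D && !A   [distribution]
Both reduce to !D && !A, so they are equivalent.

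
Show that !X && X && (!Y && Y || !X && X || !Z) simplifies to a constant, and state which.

false

!X && X && (!Y && Y || !X && X || !Z)
= !X && X && (!X && X || !Z)   [complement / identity]
= !X && X   [absorption]
= false   [complement]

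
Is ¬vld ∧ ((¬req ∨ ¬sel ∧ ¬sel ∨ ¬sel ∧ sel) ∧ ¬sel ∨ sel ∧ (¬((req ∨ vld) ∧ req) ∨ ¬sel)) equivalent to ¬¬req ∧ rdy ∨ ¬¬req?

E1: ¬vld ∧ ((¬req ∨ ¬sel ∧ ¬sel ∨ ¬sel ∧ sel) ∧ ¬sel ∨ sel ∧ (¬((req ∨ vld) ∧ req) ∨ ¬sel))
    = ¬vld ∧ ((¬req ∨ ¬sel) ∧ ¬sel ∨ sel ∧ (¬((req ∨ vld) ∧ req) ∨ ¬sel))
    = ¬vld ∧ ((¬req ∨ ¬sel) ∧ ¬sel ∨ sel ∧ (¬req ∨ ¬sel))
    = ¬vld ∧ (¬req ∨ ¬sel)
E2: ¬¬req ∧ rdy ∨ ¬¬req
    = ¬¬req
    = req
These differ: at rdy=1, req=0, sel=0, vld=0, E1 = 1 but E2 = 0.

No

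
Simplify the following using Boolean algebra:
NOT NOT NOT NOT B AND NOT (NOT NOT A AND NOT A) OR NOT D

B OR NOT D

NOT NOT NOT NOT B AND NOT (NOT NOT A AND NOT A) OR NOT D
= NOT NOT NOT NOT B AND (NOT A OR A) OR NOT D   [De Morgan]
= NOT NOT B AND (NOT A OR A) OR NOT D   [double negation]
= NOT NOT B OR NOT D   [complement / identity]
= B OR NOT D   [double negation]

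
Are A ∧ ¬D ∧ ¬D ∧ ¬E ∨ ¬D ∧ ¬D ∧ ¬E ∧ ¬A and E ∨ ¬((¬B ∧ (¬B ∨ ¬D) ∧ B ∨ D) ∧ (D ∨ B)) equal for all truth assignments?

E1: A ∧ ¬D ∧ ¬D ∧ ¬E ∨ ¬D ∧ ¬D ∧ ¬E ∧ ¬A
    = ¬D ∧ ¬D ∧ ¬E
    = ¬D ∧ ¬E
E2: E ∨ ¬((¬B ∧ (¬B ∨ ¬D) ∧ B ∨ D) ∧ (D ∨ B))
    = E ∨ ¬((¬B ∧ B ∨ D) ∧ (D ∨ B))
    = E ∨ ¬(D ∧ (D ∨ B))
    = E ∨ ¬D
These differ: at A=0, B=0, D=0, E=1, E1 = 0 but E2 = 1.

No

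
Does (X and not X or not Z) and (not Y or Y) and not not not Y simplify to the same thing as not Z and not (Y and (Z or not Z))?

Yes

E1: (X and not X or not Z) and (not Y or Y) and not not not Y
    = (X and not X or not Z) and (not Y or Y) and not Y   — double negation
    = (X and not X or not Z) and not Y   — complement / identity
    = not Z and not Y   — complement / identity
E2: not Z and not (Y and (Z or not Z))
    = not Z and not Y   — complement / identity
Both reduce to not Z and not Y, so they are equivalent.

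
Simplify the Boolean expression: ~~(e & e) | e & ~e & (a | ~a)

e

~~(e & e) | e & ~e & (a | ~a)
= ~~(e & e) | e & ~e   (complement / identity)
= e & e | e & ~e   (double negation)
= e   (distribution)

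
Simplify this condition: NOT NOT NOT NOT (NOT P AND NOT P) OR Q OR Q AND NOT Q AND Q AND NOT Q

NOT NOT NOT NOT (NOT P AND NOT P) OR Q OR Q AND NOT Q AND Q AND NOT Q
= NOT NOT (NOT P AND NOT P) OR Q OR Q AND NOT Q AND Q AND NOT Q   (double negation)
= NOT NOT NOT P OR Q OR Q AND NOT Q AND Q AND NOT Q   (idempotence)
= NOT NOT NOT P OR Q OR Q AND NOT Q   (idempotence)
= NOT NOT NOT P OR Q   (complement / identity)
= NOT P OR Q   (double negation)

NOT P OR Q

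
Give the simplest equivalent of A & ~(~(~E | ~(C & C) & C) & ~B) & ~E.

A & ~E

A & ~(~(~E | ~(C & C) & C) & ~B) & ~E
= A & ~(~(~E | ~C & C) & ~B) & ~E   (idempotence)
= A & ~(~~E & ~B) & ~E   (complement / identity)
= A & (~E | B) & ~E   (De Morgan)
= A & ~E   (absorption)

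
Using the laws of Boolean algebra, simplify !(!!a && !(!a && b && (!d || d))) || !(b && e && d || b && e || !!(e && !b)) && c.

!(!!a && !(!a && b && (!d || d))) || !(b && e && d || b && e || !!(e && !b)) && c
= !a || !a && b && (!d || d) || !(b && e && d || b && e || !!(e && !b)) && c   [De Morgan]
= !a || !a && b && (!d || d) || !(b && e && d || b && e || e && !b) && c   [double negation]
= !a || !a && b && (!d || d) || !(b && e || e && !b) && c   [absorption]
= !a || !a && b || !(b && e || e && !b) && c   [complement / identity]
= !a || !(b && e || e && !b) && c   [absorption]
= !a || !e && c   [distribution]

!a || !e && c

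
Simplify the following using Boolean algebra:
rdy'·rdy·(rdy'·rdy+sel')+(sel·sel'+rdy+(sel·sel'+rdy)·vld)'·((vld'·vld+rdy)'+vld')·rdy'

rdy'·rdy·(rdy'·rdy+sel')+(sel·sel'+rdy+(sel·sel'+rdy)·vld)'·((vld'·vld+rdy)'+vld')·rdy'
= rdy'·rdy·(rdy'·rdy+sel')+(sel·sel'+rdy)'·((vld'·vld+rdy)'+vld')·rdy'
= rdy'·rdy·(rdy'·rdy+sel')+(sel·sel'+rdy)'·(rdy'+vld')·rdy'
= rdy'·rdy·(rdy'·rdy+sel')+(sel·sel'+rdy)'·rdy'
= rdy'·rdy+(sel·sel'+rdy)'·rdy'
= rdy'·rdy+rdy'·rdy'
= rdy'

rdy'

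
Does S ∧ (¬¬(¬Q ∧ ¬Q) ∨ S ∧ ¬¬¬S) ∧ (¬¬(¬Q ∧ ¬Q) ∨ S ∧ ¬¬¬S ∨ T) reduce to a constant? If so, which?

no

S ∧ (¬¬(¬Q ∧ ¬Q) ∨ S ∧ ¬¬¬S) ∧ (¬¬(¬Q ∧ ¬Q) ∨ S ∧ ¬¬¬S ∨ T)
= S ∧ (¬¬(¬Q ∧ ¬Q) ∨ S ∧ ¬¬¬S)
= S ∧ (¬¬(¬Q ∧ ¬Q) ∨ S ∧ ¬S)
= S ∧ (¬¬¬Q ∨ S ∧ ¬S)
= S ∧ (¬Q ∨ S ∧ ¬S)
= S ∧ ¬Q
This depends on Q, S, so it is not a constant.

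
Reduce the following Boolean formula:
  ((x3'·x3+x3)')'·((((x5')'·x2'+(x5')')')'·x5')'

((x3'·x3+x3)')'·((((x5')'·x2'+(x5')')')'·x5')'
= (x3')'·((((x5')'·x2'+(x5')')')'·x5')'   (complement / identity)
= x3·((((x5')'·x2'+(x5')')')'·x5')'   (double negation)
= x3·((((x5')')')'·x5')'   (absorption)
= x3·(((x5')')'+x5)   (De Morgan)
= x3·(x5'+x5)   (double negation)
= x3   (complement / identity)

x3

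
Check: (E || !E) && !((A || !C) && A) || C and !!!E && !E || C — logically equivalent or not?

No

E1: (E || !E) && !((A || !C) && A) || C
    = !((A || !C) && A) || C   — complement / identity
    = !A || C   — absorption
E2: !!!E && !E || C
    = !E && !E || C   — double negation
    = !E || C   — idempotence
These differ: at A=0, C=0, E=1, E1 = 1 but E2 = 0.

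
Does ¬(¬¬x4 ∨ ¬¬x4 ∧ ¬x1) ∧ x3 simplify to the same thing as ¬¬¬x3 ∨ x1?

No

E1: ¬(¬¬x4 ∨ ¬¬x4 ∧ ¬x1) ∧ x3
    = ¬¬¬x4 ∧ x3   [absorption]
    = ¬x4 ∧ x3   [double negation]
E2: ¬¬¬x3 ∨ x1
    = ¬x3 ∨ x1   [double negation]
These differ: at x1=0, x3=0, x4=1, E1 = 0 but E2 = 1.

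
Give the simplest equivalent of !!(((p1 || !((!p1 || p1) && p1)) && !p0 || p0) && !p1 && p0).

!p1 && p0

!!(((p1 || !((!p1 || p1) && p1)) && !p0 || p0) && !p1 && p0)
= ((p1 || !((!p1 || p1) && p1)) && !p0 || p0) && !p1 && p0   [double negation]
= ((p1 || !p1) && !p0 || p0) && !p1 && p0   [complement / identity]
= (!p0 || p0) && !p1 && p0   [complement / identity]
= !p1 && p0   [complement / identity]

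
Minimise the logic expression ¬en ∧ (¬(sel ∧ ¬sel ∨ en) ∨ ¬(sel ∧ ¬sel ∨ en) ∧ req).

¬en

¬en ∧ (¬(sel ∧ ¬sel ∨ en) ∨ ¬(sel ∧ ¬sel ∨ en) ∧ req)
= ¬en ∧ ¬(sel ∧ ¬sel ∨ en)   (absorption)
= ¬en ∧ ¬en   (complement / identity)
= ¬en   (idempotence)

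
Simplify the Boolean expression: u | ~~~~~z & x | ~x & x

u | ~z & x

u | ~~~~~z & x | ~x & x
= u | ~~~~~z & x   — complement / identity
= u | ~~~z & x   — double negation
= u | ~z & x   — double negation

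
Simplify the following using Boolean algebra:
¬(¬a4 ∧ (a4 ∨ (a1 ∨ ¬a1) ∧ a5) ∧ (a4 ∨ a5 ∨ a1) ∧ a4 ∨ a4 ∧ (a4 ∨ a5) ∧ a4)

¬(¬a4 ∧ (a4 ∨ (a1 ∨ ¬a1) ∧ a5) ∧ (a4 ∨ a5 ∨ a1) ∧ a4 ∨ a4 ∧ (a4 ∨ a5) ∧ a4)
= ¬(¬a4 ∧ (a4 ∨ a5) ∧ (a4 ∨ a5 ∨ a1) ∧ a4 ∨ a4 ∧ (a4 ∨ a5) ∧ a4)   [complement / identity]
= ¬(¬a4 ∧ (a4 ∨ a5) ∧ a4 ∨ a4 ∧ (a4 ∨ a5) ∧ a4)   [absorption]
= ¬((a4 ∨ a5) ∧ a4)   [distribution]
= ¬a4   [absorption]

¬a4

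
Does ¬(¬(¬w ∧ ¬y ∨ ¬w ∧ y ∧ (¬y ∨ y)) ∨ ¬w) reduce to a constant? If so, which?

yes, False

¬(¬(¬w ∧ ¬y ∨ ¬w ∧ y ∧ (¬y ∨ y)) ∨ ¬w)
= ¬(¬(¬w ∧ ¬y ∨ ¬w ∧ y) ∨ ¬w)   (complement / identity)
= ¬(¬¬w ∨ ¬w)   (distribution)
= ¬w ∧ w   (De Morgan)
= False   (complement)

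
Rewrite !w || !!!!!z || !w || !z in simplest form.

!w || !z

!w || !!!!!z || !w || !z
= !w || !!!z || !w || !z   — double negation
= !w || !z || !w || !z   — double negation
= !w || !z   — idempotence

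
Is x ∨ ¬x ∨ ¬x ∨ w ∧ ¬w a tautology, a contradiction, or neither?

x ∨ ¬x ∨ ¬x ∨ w ∧ ¬w
= x ∨ ¬x ∨ ¬x   [complement / identity]
= x ∨ ¬x   [idempotence]
= True   [complement]

tautology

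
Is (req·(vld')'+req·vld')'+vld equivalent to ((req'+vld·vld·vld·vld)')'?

E1: (req·(vld')'+req·vld')'+vld
    = (req·vld+req·vld')'+vld   — double negation
    = req'+vld   — distribution
E2: ((req'+vld·vld·vld·vld)')'
    = req'+vld·vld·vld·vld   — double negation
    = req'+vld·vld   — idempotence
    = req'+vld   — idempotence
Both reduce to req'+vld, so they are equivalent.

Yes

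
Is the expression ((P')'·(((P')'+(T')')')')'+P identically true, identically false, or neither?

((P')'·(((P')'+(T')')')')'+P
= P'+((P')'+(T')')'+P
= P'+P'·T'+P
= P'+P
= 1

identically true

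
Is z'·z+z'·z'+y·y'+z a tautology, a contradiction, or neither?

z'·z+z'·z'+y·y'+z
= z'·z+z'+y·y'+z   [idempotence]
= z'+y·y'+z   [complement / identity]
= z'+z   [complement / identity]
= 1   [complement]

tautology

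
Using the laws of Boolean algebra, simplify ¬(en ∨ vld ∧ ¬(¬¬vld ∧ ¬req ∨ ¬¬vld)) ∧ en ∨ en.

¬(en ∨ vld ∧ ¬(¬¬vld ∧ ¬req ∨ ¬¬vld)) ∧ en ∨ en
= ¬(en ∨ vld ∧ ¬¬¬vld) ∧ en ∨ en
= ¬(en ∨ vld ∧ ¬vld) ∧ en ∨ en
= ¬en ∧ en ∨ en
= en

en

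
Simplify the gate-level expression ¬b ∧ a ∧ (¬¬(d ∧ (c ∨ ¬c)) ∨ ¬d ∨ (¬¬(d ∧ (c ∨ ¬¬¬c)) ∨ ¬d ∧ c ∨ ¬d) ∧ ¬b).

¬b ∧ a ∧ (¬¬(d ∧ (c ∨ ¬c)) ∨ ¬d ∨ (¬¬(d ∧ (c ∨ ¬¬¬c)) ∨ ¬d ∧ c ∨ ¬d) ∧ ¬b)
= ¬b ∧ a ∧ (¬¬(d ∧ (c ∨ ¬c)) ∨ ¬d ∨ (¬¬(d ∧ (c ∨ ¬c)) ∨ ¬d ∧ c ∨ ¬d) ∧ ¬b)   [double negation]
= ¬b ∧ a ∧ (¬¬(d ∧ (c ∨ ¬c)) ∨ ¬d ∨ (¬¬(d ∧ (c ∨ ¬c)) ∨ ¬d) ∧ ¬b)   [absorption]
= ¬b ∧ a ∧ (¬¬(d ∧ (c ∨ ¬c)) ∨ ¬d)   [absorption]
= ¬b ∧ a ∧ (¬¬d ∨ ¬d)   [complement / identity]
= ¬b ∧ a ∧ (d ∨ ¬d)   [double negation]
= ¬b ∧ a   [complement / identity]

¬b ∧ a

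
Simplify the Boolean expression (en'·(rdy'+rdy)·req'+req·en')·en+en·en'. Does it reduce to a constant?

0

(en'·(rdy'+rdy)·req'+req·en')·en+en·en'
= (en'·req'+req·en')·en+en·en'
= en'·en+en·en'
= en'·en
= 0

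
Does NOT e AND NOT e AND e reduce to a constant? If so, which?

NOT e AND NOT e AND e
= NOT e AND e   (idempotence)
= FALSE   (complement)

yes, False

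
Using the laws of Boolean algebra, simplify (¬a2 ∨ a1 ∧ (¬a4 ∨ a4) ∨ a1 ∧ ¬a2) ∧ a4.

(¬a2 ∨ a1) ∧ a4

(¬a2 ∨ a1 ∧ (¬a4 ∨ a4) ∨ a1 ∧ ¬a2) ∧ a4
= (¬a2 ∨ a1 ∨ a1 ∧ ¬a2) ∧ a4   [complement / identity]
= (¬a2 ∨ a1) ∧ a4   [absorption]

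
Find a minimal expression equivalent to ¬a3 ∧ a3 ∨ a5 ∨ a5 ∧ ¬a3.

a5

¬a3 ∧ a3 ∨ a5 ∨ a5 ∧ ¬a3
= a5 ∨ a5 ∧ ¬a3
= a5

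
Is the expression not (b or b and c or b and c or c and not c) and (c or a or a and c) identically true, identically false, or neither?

not (b or b and c or b and c or c and not c) and (c or a or a and c)
= not (b or b and c or b and c or c and not c) and (c or a)   — absorption
= not (b or b and c or c and not c) and (c or a)   — idempotence
= not (b or b and c) and (c or a)   — complement / identity
= not b and (c or a)   — absorption
This depends on a, b, c, so it is not a constant.

neither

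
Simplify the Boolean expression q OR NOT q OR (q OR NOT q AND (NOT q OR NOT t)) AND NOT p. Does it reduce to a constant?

TRUE

q OR NOT q OR (q OR NOT q AND (NOT q OR NOT t)) AND NOT p
= q OR NOT q OR (q OR NOT q) AND NOT p
= q OR NOT q
= TRUE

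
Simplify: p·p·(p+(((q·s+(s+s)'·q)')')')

p

p·p·(p+(((q·s+(s+s)'·q)')')')
= p·p·(p+(((q·s+s'·q)')')')   [idempotence]
= p·p·(p+(q·s+s'·q)')   [double negation]
= p·(p+(q·s+s'·q)')   [idempotence]
= p·(p+q')   [distribution]
= p   [absorption]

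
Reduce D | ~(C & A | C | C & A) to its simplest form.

D | ~C

D | ~(C & A | C | C & A)
= D | ~(C | C & A)   — absorption
= D | ~C   — absorption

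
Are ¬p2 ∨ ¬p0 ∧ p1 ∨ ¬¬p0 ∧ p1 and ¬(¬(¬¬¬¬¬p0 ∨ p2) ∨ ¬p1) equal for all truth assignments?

E1: ¬p2 ∨ ¬p0 ∧ p1 ∨ ¬¬p0 ∧ p1
    = ¬p2 ∨ ¬p0 ∧ p1 ∨ p0 ∧ p1
    = ¬p2 ∨ p1
E2: ¬(¬(¬¬¬¬¬p0 ∨ p2) ∨ ¬p1)
    = ¬(¬(¬¬¬p0 ∨ p2) ∨ ¬p1)
    = ¬(¬(¬p0 ∨ p2) ∨ ¬p1)
    = (¬p0 ∨ p2) ∧ p1
These differ: at p0=1, p1=0, p2=0, E1 = 1 but E2 = 0.

No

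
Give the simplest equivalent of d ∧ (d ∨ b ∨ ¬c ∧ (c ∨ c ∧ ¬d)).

d ∧ (d ∨ b ∨ ¬c ∧ (c ∨ c ∧ ¬d))
= d ∧ (d ∨ b ∨ ¬c ∧ c)
= d ∧ (d ∨ b)
= d

d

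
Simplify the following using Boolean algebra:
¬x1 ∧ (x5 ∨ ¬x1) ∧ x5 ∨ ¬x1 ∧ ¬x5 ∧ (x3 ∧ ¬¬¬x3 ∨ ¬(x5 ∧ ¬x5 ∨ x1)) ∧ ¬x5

¬x1 ∧ (x5 ∨ ¬x1) ∧ x5 ∨ ¬x1 ∧ ¬x5 ∧ (x3 ∧ ¬¬¬x3 ∨ ¬(x5 ∧ ¬x5 ∨ x1)) ∧ ¬x5
= ¬x1 ∧ (x5 ∨ ¬x1) ∧ x5 ∨ ¬x1 ∧ ¬x5 ∧ (x3 ∧ ¬¬¬x3 ∨ ¬x1) ∧ ¬x5
= ¬x1 ∧ (x5 ∨ ¬x1) ∧ x5 ∨ ¬x1 ∧ ¬x5 ∧ (x3 ∧ ¬x3 ∨ ¬x1) ∧ ¬x5
= ¬x1 ∧ x5 ∨ ¬x1 ∧ ¬x5 ∧ (x3 ∧ ¬x3 ∨ ¬x1) ∧ ¬x5
= ¬x1 ∧ x5 ∨ ¬x1 ∧ ¬x5 ∧ ¬x1 ∧ ¬x5
= ¬x1 ∧ x5 ∨ ¬x1 ∧ ¬x5
= ¬x1

¬x1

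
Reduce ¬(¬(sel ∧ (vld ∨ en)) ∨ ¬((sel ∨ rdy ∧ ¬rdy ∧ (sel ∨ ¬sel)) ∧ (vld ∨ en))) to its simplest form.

¬(¬(sel ∧ (vld ∨ en)) ∨ ¬((sel ∨ rdy ∧ ¬rdy ∧ (sel ∨ ¬sel)) ∧ (vld ∨ en)))
= ¬(¬(sel ∧ (vld ∨ en)) ∨ ¬((sel ∨ rdy ∧ ¬rdy) ∧ (vld ∨ en)))   — complement / identity
= ¬(¬(sel ∧ (vld ∨ en)) ∨ ¬(sel ∧ (vld ∨ en)))   — complement / identity
= ¬¬(sel ∧ (vld ∨ en))   — idempotence
= sel ∧ (vld ∨ en)   — double negation

sel ∧ (vld ∨ en)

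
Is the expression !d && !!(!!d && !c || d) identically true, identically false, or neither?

identically false

!d && !!(!!d && !c || d)
= !d && (!!d && !c || d)
= !d && (d && !c || d)
= !d && d
= false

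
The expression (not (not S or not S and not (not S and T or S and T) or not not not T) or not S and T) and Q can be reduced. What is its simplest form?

T and Q

(not (not S or not S and not (not S and T or S and T) or not not not T) or not S and T) and Q
= (not (not S or not S and not T or not not not T) or not S and T) and Q   [distribution]
= (not (not S or not S and not T or not T) or not S and T) and Q   [double negation]
= (not (not S or not T) or not S and T) and Q   [absorption]
= (S and T or not S and T) and Q   [De Morgan]
= T and Q   [distribution]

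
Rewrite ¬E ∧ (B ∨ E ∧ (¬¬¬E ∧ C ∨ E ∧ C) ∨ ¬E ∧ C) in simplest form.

¬E ∧ (B ∨ C)

¬E ∧ (B ∨ E ∧ (¬¬¬E ∧ C ∨ E ∧ C) ∨ ¬E ∧ C)
= ¬E ∧ (B ∨ E ∧ (¬E ∧ C ∨ E ∧ C) ∨ ¬E ∧ C)
= ¬E ∧ (B ∨ E ∧ C ∨ ¬E ∧ C)
= ¬E ∧ (B ∨ C)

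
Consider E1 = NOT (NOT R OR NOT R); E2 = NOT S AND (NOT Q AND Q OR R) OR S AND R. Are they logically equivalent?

Yes

E1: NOT (NOT R OR NOT R)
    = NOT NOT R   (idempotence)
    = R   (double negation)
E2: NOT S AND (NOT Q AND Q OR R) OR S AND R
    = NOT S AND R OR S AND R   (complement / identity)
    = R   (distribution)
Both reduce to R, so they are equivalent.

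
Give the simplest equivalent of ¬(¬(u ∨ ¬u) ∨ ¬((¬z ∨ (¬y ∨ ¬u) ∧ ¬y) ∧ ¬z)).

¬(¬(u ∨ ¬u) ∨ ¬((¬z ∨ (¬y ∨ ¬u) ∧ ¬y) ∧ ¬z))
= ¬(¬(u ∨ ¬u) ∨ ¬((¬z ∨ ¬y) ∧ ¬z))   [absorption]
= ¬(¬(u ∨ ¬u) ∨ ¬¬z)   [absorption]
= (u ∨ ¬u) ∧ ¬z   [De Morgan]
= ¬z   [complement / identity]

¬z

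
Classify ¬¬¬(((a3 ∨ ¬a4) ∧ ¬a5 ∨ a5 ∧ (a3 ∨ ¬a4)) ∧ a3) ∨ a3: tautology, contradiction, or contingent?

tautology

¬¬¬(((a3 ∨ ¬a4) ∧ ¬a5 ∨ a5 ∧ (a3 ∨ ¬a4)) ∧ a3) ∨ a3
= ¬¬¬((a3 ∨ ¬a4) ∧ a3) ∨ a3   [distribution]
= ¬¬¬a3 ∨ a3   [absorption]
= ¬a3 ∨ a3   [double negation]
= True   [complement]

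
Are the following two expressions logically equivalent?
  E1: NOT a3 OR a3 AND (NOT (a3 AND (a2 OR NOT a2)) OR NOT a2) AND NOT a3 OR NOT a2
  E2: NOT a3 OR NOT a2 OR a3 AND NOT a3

Yes

E1: NOT a3 OR a3 AND (NOT (a3 AND (a2 OR NOT a2)) OR NOT a2) AND NOT a3 OR NOT a2
    = NOT a3 OR a3 AND (NOT a3 OR NOT a2) AND NOT a3 OR NOT a2   — complement / identity
    = NOT a3 OR a3 AND NOT a3 OR NOT a2   — absorption
    = NOT a3 OR NOT a2   — complement / identity
E2: NOT a3 OR NOT a2 OR a3 AND NOT a3
    = NOT a3 OR NOT a2   — complement / identity
Both reduce to NOT a3 OR NOT a2, so they are equivalent.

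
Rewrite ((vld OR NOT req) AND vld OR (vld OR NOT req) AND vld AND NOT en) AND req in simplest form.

vld AND req

((vld OR NOT req) AND vld OR (vld OR NOT req) AND vld AND NOT en) AND req
= (vld OR NOT req) AND vld AND req   [absorption]
= vld AND req   [absorption]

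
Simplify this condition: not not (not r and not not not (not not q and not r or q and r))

not r and not q

not not (not r and not not not (not not q and not r or q and r))
= not not (not r and not not not (q and not r or q and r))   — double negation
= not r and not not not (q and not r or q and r)   — double negation
= not r and not not not q   — distribution
= not r and not q   — double negation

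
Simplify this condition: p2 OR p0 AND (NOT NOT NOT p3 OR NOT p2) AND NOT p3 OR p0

p2 OR p0 AND (NOT NOT NOT p3 OR NOT p2) AND NOT p3 OR p0
= p2 OR p0 AND (NOT p3 OR NOT p2) AND NOT p3 OR p0   [double negation]
= p2 OR p0 AND NOT p3 OR p0   [absorption]
= p2 OR p0   [absorption]

p2 OR p0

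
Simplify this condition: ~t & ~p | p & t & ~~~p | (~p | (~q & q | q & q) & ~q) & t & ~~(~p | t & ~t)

~t & ~p | p & t & ~~~p | (~p | (~q & q | q & q) & ~q) & t & ~~(~p | t & ~t)
= ~t & ~p | p & t & ~~~p | (~p | q & ~q) & t & ~~(~p | t & ~t)
= ~t & ~p | p & t & ~~~p | (~p | q & ~q) & t & ~~~p
= ~t & ~p | p & t & ~~~p | ~p & t & ~~~p
= ~t & ~p | t & ~~~p
= ~t & ~p | t & ~p
= ~p

~p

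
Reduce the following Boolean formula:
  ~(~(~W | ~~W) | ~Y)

Y

~(~(~W | ~~W) | ~Y)
= ~(W & ~W | ~Y)   (De Morgan)
= ~~Y   (complement / identity)
= Y   (double negation)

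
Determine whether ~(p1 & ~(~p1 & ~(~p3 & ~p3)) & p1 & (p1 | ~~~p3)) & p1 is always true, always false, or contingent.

always false

~(p1 & ~(~p1 & ~(~p3 & ~p3)) & p1 & (p1 | ~~~p3)) & p1
= ~(p1 & ~(~p1 & ~~p3) & p1 & (p1 | ~~~p3)) & p1
= ~(p1 & ~(~p1 & ~~p3) & p1 & (p1 | ~p3)) & p1
= ~(p1 & (p1 | ~p3) & p1 & (p1 | ~p3)) & p1
= ~(p1 & (p1 | ~p3)) & p1
= ~p1 & p1
= 0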